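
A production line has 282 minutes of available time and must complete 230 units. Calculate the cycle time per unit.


Formula: CT = Available Time / Number of Units
CT = 282 min / 230 units
CT = 1.23 min/unit

1.23 min/unit


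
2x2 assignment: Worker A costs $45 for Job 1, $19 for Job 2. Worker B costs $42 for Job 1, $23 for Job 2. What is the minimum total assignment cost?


Option 1: A->1 + B->2 = $45 + $23 = $68
Option 2: A->2 + B->1 = $19 + $42 = $61
Min cost = min($68, $61) = $61

$61


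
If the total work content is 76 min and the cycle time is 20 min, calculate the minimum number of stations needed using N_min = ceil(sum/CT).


Formula: N_min = ceil(Sum of Task Times / Cycle Time)
N_min = ceil(76 min / 20 min) = ceil(3.8)
N_min = 4 stations

4


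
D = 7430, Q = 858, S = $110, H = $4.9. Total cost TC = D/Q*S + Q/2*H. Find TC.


TC = 7430/858 * 110 + 858/2 * 4.9

$3054.66


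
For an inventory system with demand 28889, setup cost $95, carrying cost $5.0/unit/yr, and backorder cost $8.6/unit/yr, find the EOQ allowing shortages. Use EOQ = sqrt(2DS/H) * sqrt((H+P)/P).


Formula: EOQ* = sqrt(2DS/H) * sqrt((H+P)/P)
Base EOQ = sqrt(2*28889*95/5.0) = 1047.75 units
Correction = sqrt((5.0+8.6)/8.6) = 1.25754
EOQ* = 1047.75 * 1.25754 = 1317.6 units

1317.6 units


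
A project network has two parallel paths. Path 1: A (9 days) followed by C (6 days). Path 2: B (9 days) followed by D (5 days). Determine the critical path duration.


Path 1 = 9 + 6 = 15 days
Path 2 = 9 + 5 = 14 days
Duration = max(15, 14) = 15 days

15 days


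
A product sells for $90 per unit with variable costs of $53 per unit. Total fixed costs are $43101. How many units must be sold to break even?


Formula: BEQ = Fixed Costs / (Price - Variable Cost)
Contribution margin = $90 - $53 = $37/unit
BEQ = ceil($43101 / $37/unit) = ceil(1164.89) = 1165 units

1165 units


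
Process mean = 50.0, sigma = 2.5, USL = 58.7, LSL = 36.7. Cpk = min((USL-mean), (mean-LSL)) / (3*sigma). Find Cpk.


Cpu = (58.7 - 50.0) / (3 * 2.5) = 1.16
Cpl = (50.0 - 36.7) / (3 * 2.5) = 1.77
Cpk = min(1.16, 1.77) = 1.16

1.16


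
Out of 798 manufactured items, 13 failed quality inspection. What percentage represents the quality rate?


Formula: Quality Rate = Good Pieces / Total Pieces * 100
Good pieces = 798 - 13 = 785
QR = 785 / 798 * 100 = 98.4%

98.4%


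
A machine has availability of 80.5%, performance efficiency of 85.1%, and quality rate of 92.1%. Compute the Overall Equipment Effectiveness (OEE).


Formula: OEE = Availability * Performance * Quality / 10000
A * P = 80.5% * 85.1% / 100 = 68.51%
OEE = 68.51% * 92.1% / 100 = 63.1%

63.1%


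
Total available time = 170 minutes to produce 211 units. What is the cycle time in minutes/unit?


Formula: CT = Available Time / Number of Units
CT = 170 min / 211 units
CT = 0.81 min/unit

0.81 min/unit


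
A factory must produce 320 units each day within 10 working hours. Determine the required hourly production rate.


Formula: Production Rate = Daily Demand / Available Hours
Rate = 320 units/day / 10 hours/day
Rate = 32.0 units/hour

32.0 units/hour


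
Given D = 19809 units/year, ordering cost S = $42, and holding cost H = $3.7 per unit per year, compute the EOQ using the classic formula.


Formula: EOQ = sqrt(2 * D * S / H)
Numerator: 2 * 19809 * 42 = 1663956
2DS/H = 1663956 / 3.7 = 449717.8
EOQ = sqrt(449717.8) = 670.6 units

670.6 units


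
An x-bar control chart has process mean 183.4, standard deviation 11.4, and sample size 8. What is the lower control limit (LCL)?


LCL = 183.4 - 3 * 11.4 / sqrt(8)

171.31


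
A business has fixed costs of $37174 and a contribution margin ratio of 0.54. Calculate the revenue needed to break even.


Formula: BER = Fixed Costs / Contribution Margin Ratio
BER = $37174 / 0.54
BER = $68840.74 (to the nearest cent)

$68840.74


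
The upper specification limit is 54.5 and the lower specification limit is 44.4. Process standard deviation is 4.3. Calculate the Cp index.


Cp = (54.5 - 44.4) / (6 * 4.3)

0.39


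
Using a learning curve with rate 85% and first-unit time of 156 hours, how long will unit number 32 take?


Formula: T_n = T_1 * (learning_rate)^(log2(n)) where learning_rate = rate/100
Doublings = log2(32) = 5
T_n = 156 * 0.85^5
T_n = 156 * 0.4437 = 69.2 hours

69.2 hours


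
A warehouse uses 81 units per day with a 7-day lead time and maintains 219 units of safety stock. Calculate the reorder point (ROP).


Formula: ROP = (Daily Demand * Lead Time) + Safety Stock
Demand during lead time = 81 * 7 = 567 units
ROP = 567 + 219 = 786 units

786 units


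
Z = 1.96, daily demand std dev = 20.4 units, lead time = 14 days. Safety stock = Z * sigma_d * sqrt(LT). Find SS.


Formula: SS = z * sigma_d * sqrt(LT)
sqrt(LT) = sqrt(14) = 3.7417
SS = 1.96 * 20.4 * 3.7417
SS = 149.6 units

149.6 units


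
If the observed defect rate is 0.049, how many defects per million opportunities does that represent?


DPMO = defect_rate * 1000000 = 0.049 * 1000000

49000


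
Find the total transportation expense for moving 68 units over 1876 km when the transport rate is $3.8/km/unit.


TC = dist * cost * units = 1876 * 3.8 * 68 = $484758.40

$484758.40


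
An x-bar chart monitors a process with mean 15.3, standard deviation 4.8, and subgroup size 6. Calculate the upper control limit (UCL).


UCL = 15.3 + 3 * 4.8 / sqrt(6)

21.18


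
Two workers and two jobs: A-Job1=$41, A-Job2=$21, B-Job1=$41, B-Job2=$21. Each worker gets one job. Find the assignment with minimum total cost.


Option 1: A->1 + B->2 = $41 + $21 = $62
Option 2: A->2 + B->1 = $21 + $41 = $62
Min cost = min($62, $62) = $62

$62


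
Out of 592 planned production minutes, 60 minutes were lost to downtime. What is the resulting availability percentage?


Formula: Availability = (Planned Time - Downtime) / Planned Time * 100
Uptime = 592 - 60 = 532 min
Availability = 532 / 592 * 100 = 89.9%

89.9%


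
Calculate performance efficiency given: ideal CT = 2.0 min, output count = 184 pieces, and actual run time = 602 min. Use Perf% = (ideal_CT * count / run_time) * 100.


Formula: Performance = (Ideal CT * Total Count) / Run Time * 100
Ideal output time = 2.0 * 184 = 368.0 min
Performance = 368.0 / 602 * 100 = 61.1%

61.1%


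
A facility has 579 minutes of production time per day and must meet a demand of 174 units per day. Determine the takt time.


Formula: Takt Time = Available Production Time / Customer Demand
Takt = 579 min/day / 174 units/day
Takt = 3.33 min/unit

3.33 min/unit


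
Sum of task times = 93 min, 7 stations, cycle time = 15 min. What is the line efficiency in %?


Formula: Efficiency = Sum of Task Times / (N_stations * CT) * 100
Total station capacity = 7 stations * 15 min = 105 min
Efficiency = 93 / 105 * 100 = 88.6%

88.6%


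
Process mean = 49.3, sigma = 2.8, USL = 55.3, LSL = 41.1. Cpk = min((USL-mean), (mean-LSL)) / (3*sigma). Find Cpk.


Cpu = (55.3 - 49.3) / (3 * 2.8) = 0.71
Cpl = (49.3 - 41.1) / (3 * 2.8) = 0.98
Cpk = min(0.71, 0.98) = 0.71

0.71


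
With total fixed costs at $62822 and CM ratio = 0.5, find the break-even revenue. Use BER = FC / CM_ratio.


Formula: BER = Fixed Costs / Contribution Margin Ratio
BER = $62822 / 0.5
BER = $125644.00 (to the nearest cent)

$125644.00


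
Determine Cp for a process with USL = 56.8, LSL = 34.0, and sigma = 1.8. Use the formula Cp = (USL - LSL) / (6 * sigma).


Cp = (56.8 - 34.0) / (6 * 1.8)

2.11


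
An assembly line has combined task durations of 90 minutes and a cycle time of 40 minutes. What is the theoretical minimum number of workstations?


Formula: N_min = ceil(Sum of Task Times / Cycle Time)
N_min = ceil(90 min / 40 min) = ceil(2.25)
N_min = 3 stations

3


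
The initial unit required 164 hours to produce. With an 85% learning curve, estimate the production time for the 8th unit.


Formula: T_n = T_1 * (learning_rate)^(log2(n)) where learning_rate = rate/100
Doublings = log2(8) = 3
T_n = 164 * 0.85^3
T_n = 164 * 0.6141 = 100.7 hours

100.7 hours


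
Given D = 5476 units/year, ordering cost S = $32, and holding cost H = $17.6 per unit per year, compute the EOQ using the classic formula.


Formula: EOQ = sqrt(2 * D * S / H)
Numerator: 2 * 5476 * 32 = 350464
2DS/H = 350464 / 17.6 = 19912.7
EOQ = sqrt(19912.7) = 141.1 units

141.1 units


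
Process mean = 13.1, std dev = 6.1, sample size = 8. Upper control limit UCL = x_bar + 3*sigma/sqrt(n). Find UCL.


UCL = 13.1 + 3 * 6.1 / sqrt(8)

19.57


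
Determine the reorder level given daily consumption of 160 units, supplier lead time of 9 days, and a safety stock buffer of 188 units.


Formula: ROP = (Daily Demand * Lead Time) + Safety Stock
Demand during lead time = 160 * 9 = 1440 units
ROP = 1440 + 188 = 1628 units

1628 units


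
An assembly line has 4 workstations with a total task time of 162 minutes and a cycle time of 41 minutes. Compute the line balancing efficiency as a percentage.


Formula: Efficiency = Sum of Task Times / (N_stations * CT) * 100
Total station capacity = 4 stations * 41 min = 164 min
Efficiency = 162 / 164 * 100 = 98.8%

98.8%


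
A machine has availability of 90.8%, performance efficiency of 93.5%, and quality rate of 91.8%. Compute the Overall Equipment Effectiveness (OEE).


Formula: OEE = Availability * Performance * Quality / 10000
A * P = 90.8% * 93.5% / 100 = 84.9%
OEE = 84.9% * 91.8% / 100 = 77.9%

77.9%


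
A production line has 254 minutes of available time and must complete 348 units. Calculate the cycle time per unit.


Formula: CT = Available Time / Number of Units
CT = 254 min / 348 units
CT = 0.73 min/unit

0.73 min/unit


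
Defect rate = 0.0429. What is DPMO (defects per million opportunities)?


DPMO = defect_rate * 1000000 = 0.0429 * 1000000

42900


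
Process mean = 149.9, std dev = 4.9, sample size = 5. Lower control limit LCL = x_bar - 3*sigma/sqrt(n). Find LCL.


LCL = 149.9 - 3 * 4.9 / sqrt(5)

143.33


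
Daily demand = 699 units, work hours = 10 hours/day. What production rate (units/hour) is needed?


Formula: Production Rate = Daily Demand / Available Hours
Rate = 699 units/day / 10 hours/day
Rate = 69.9 units/hour

69.9 units/hour


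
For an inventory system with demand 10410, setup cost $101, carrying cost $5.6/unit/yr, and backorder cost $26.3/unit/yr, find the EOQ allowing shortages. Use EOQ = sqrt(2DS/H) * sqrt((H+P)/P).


Formula: EOQ* = sqrt(2DS/H) * sqrt((H+P)/P)
Base EOQ = sqrt(2*10410*101/5.6) = 612.78 units
Correction = sqrt((5.6+26.3)/26.3) = 1.10133
EOQ* = 612.78 * 1.10133 = 674.9 units

674.9 units


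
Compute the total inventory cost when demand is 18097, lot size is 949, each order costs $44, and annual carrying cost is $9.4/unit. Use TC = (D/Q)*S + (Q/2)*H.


TC = 18097/949 * 44 + 949/2 * 9.4

$5299.36


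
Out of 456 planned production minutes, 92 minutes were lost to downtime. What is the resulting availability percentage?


Formula: Availability = (Planned Time - Downtime) / Planned Time * 100
Uptime = 456 - 92 = 364 min
Availability = 364 / 456 * 100 = 79.8%

79.8%


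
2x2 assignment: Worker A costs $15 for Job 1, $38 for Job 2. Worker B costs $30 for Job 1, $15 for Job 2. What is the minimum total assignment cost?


Option 1: A->1 + B->2 = $15 + $15 = $30
Option 2: A->2 + B->1 = $38 + $30 = $68
Min cost = min($30, $68) = $30

$30


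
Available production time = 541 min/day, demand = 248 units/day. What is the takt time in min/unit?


Formula: Takt Time = Available Production Time / Customer Demand
Takt = 541 min/day / 248 units/day
Takt = 2.18 min/unit

2.18 min/unit


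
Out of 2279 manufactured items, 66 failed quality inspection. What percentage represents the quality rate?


Formula: Quality Rate = Good Pieces / Total Pieces * 100
Good pieces = 2279 - 66 = 2213
QR = 2213 / 2279 * 100 = 97.1%

97.1%


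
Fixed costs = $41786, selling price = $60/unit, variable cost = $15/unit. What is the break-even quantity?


Formula: BEQ = Fixed Costs / (Price - Variable Cost)
Contribution margin = $60 - $15 = $45/unit
BEQ = ceil($41786 / $45/unit) = ceil(928.58) = 929 units

929 units


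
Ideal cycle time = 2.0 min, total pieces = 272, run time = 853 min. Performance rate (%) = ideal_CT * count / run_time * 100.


Formula: Performance = (Ideal CT * Total Count) / Run Time * 100
Ideal output time = 2.0 * 272 = 544.0 min
Performance = 544.0 / 853 * 100 = 63.8%

63.8%


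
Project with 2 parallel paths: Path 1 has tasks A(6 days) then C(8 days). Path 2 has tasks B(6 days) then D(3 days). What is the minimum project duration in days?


Path 1 = 6 + 8 = 14 days
Path 2 = 6 + 3 = 9 days
Duration = max(14, 9) = 14 days

14 days


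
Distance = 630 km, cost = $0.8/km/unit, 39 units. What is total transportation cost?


TC = dist * cost * units = 630 * 0.8 * 39 = $19656.00

$19656.00


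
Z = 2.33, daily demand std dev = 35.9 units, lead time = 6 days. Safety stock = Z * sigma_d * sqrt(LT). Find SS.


Formula: SS = z * sigma_d * sqrt(LT)
sqrt(LT) = sqrt(6) = 2.4495
SS = 2.33 * 35.9 * 2.4495
SS = 204.9 units

204.9 units


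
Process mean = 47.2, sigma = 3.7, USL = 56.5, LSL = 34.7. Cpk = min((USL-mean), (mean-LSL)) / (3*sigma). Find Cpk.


Cpu = (56.5 - 47.2) / (3 * 3.7) = 0.84
Cpl = (47.2 - 34.7) / (3 * 3.7) = 1.13
Cpk = min(0.84, 1.13) = 0.84

0.84


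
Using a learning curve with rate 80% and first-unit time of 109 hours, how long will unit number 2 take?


Formula: T_n = T_1 * (learning_rate)^(log2(n)) where learning_rate = rate/100
Doublings = log2(2) = 1
T_n = 109 * 0.8^1
T_n = 109 * 0.8 = 87.2 hours

87.2 hours


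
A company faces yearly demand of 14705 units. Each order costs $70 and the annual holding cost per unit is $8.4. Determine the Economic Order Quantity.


Formula: EOQ = sqrt(2 * D * S / H)
Numerator: 2 * 14705 * 70 = 2058700
2DS/H = 2058700 / 8.4 = 245083.3
EOQ = sqrt(245083.3) = 495.1 units

495.1 units


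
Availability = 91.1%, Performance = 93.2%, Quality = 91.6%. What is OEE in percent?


Formula: OEE = Availability * Performance * Quality / 10000
A * P = 91.1% * 93.2% / 100 = 84.91%
OEE = 84.91% * 91.6% / 100 = 77.8%

77.8%


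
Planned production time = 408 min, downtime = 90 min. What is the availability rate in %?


Formula: Availability = (Planned Time - Downtime) / Planned Time * 100
Uptime = 408 - 90 = 318 min
Availability = 318 / 408 * 100 = 77.9%

77.9%


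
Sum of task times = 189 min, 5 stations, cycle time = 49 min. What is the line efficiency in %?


Formula: Efficiency = Sum of Task Times / (N_stations * CT) * 100
Total station capacity = 5 stations * 49 min = 245 min
Efficiency = 189 / 245 * 100 = 77.1%

77.1%


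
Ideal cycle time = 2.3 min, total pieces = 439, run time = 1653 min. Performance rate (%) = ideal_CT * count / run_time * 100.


Formula: Performance = (Ideal CT * Total Count) / Run Time * 100
Ideal output time = 2.3 * 439 = 1009.7 min
Performance = 1009.7 / 1653 * 100 = 61.1%

61.1%


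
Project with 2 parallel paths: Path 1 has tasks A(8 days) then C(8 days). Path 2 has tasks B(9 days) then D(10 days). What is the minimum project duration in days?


Path 1 = 8 + 8 = 16 days
Path 2 = 9 + 10 = 19 days
Duration = max(16, 19) = 19 days

19 days


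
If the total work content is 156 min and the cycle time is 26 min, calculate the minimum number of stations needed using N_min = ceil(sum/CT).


Formula: N_min = ceil(Sum of Task Times / Cycle Time)
N_min = ceil(156 min / 26 min) = ceil(6.0)
N_min = 6 stations

6


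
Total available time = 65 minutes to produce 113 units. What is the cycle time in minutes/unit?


Formula: CT = Available Time / Number of Units
CT = 65 min / 113 units
CT = 0.58 min/unit

0.58 min/unit


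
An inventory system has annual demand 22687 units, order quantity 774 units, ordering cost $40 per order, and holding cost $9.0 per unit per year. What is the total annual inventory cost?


TC = 22687/774 * 40 + 774/2 * 9.0

$4655.45


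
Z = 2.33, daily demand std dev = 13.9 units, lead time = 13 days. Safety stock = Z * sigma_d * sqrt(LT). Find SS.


Formula: SS = z * sigma_d * sqrt(LT)
sqrt(LT) = sqrt(13) = 3.6056
SS = 2.33 * 13.9 * 3.6056
SS = 116.8 units

116.8 units


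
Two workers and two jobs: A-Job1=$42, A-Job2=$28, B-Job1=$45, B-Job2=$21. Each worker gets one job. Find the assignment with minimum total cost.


Option 1: A->1 + B->2 = $42 + $21 = $63
Option 2: A->2 + B->1 = $28 + $45 = $73
Min cost = min($63, $73) = $63

$63


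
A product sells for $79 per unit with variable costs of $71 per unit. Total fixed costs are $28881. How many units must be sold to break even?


Formula: BEQ = Fixed Costs / (Price - Variable Cost)
Contribution margin = $79 - $71 = $8/unit
BEQ = ceil($28881 / $8/unit) = ceil(3610.12) = 3611 units

3611 units


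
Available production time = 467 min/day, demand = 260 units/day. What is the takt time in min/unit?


Formula: Takt Time = Available Production Time / Customer Demand
Takt = 467 min/day / 260 units/day
Takt = 1.8 min/unit

1.8 min/unit


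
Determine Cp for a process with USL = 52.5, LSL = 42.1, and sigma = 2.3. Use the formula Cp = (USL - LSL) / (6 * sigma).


Cp = (52.5 - 42.1) / (6 * 2.3)

0.75


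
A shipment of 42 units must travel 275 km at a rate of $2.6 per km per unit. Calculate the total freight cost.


TC = dist * cost * units = 275 * 2.6 * 42 = $30030.00

$30030.00


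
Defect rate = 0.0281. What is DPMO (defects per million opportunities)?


DPMO = defect_rate * 1000000 = 0.0281 * 1000000

28100


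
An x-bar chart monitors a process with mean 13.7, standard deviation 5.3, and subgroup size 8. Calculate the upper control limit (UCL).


UCL = 13.7 + 3 * 5.3 / sqrt(8)

19.32


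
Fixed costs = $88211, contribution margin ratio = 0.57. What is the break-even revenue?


Formula: BER = Fixed Costs / Contribution Margin Ratio
BER = $88211 / 0.57
BER = $154756.14 (to the nearest cent)

$154756.14


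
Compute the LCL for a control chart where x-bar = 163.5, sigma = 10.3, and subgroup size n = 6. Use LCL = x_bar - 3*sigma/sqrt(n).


LCL = 163.5 - 3 * 10.3 / sqrt(6)

150.89


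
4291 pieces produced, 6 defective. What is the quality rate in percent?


Formula: Quality Rate = Good Pieces / Total Pieces * 100
Good pieces = 4291 - 6 = 4285
QR = 4285 / 4291 * 100 = 99.9%

99.9%


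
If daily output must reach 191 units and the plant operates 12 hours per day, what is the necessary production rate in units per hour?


Formula: Production Rate = Daily Demand / Available Hours
Rate = 191 units/day / 12 hours/day
Rate = 15.9 units/hour

15.9 units/hour


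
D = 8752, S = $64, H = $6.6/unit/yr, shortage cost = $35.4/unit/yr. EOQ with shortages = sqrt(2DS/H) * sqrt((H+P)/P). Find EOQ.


Formula: EOQ* = sqrt(2DS/H) * sqrt((H+P)/P)
Base EOQ = sqrt(2*8752*64/6.6) = 411.99 units
Correction = sqrt((6.6+35.4)/35.4) = 1.08924
EOQ* = 411.99 * 1.08924 = 448.8 units

448.8 units


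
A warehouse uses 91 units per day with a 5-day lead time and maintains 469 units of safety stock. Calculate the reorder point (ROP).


Formula: ROP = (Daily Demand * Lead Time) + Safety Stock
Demand during lead time = 91 * 5 = 455 units
ROP = 455 + 469 = 924 units

924 units


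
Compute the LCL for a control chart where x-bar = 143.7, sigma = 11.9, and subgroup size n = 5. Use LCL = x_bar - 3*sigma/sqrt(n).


LCL = 143.7 - 3 * 11.9 / sqrt(5)

127.73


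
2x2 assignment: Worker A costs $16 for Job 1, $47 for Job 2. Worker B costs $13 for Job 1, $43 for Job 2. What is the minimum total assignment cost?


Option 1: A->1 + B->2 = $16 + $43 = $59
Option 2: A->2 + B->1 = $47 + $13 = $60
Min cost = min($59, $60) = $59

$59


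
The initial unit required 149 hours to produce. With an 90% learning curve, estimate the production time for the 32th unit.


Formula: T_n = T_1 * (learning_rate)^(log2(n)) where learning_rate = rate/100
Doublings = log2(32) = 5
T_n = 149 * 0.9^5
T_n = 149 * 0.5905 = 88.0 hours

88.0 hours


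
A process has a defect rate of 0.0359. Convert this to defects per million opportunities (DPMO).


DPMO = defect_rate * 1000000 = 0.0359 * 1000000

35900


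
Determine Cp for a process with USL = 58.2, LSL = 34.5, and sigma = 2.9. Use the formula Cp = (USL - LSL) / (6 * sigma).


Cp = (58.2 - 34.5) / (6 * 2.9)

1.36


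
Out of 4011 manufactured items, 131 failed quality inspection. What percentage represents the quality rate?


Formula: Quality Rate = Good Pieces / Total Pieces * 100
Good pieces = 4011 - 131 = 3880
QR = 3880 / 4011 * 100 = 96.7%

96.7%


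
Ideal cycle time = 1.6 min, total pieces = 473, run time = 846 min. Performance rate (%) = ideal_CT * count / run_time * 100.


Formula: Performance = (Ideal CT * Total Count) / Run Time * 100
Ideal output time = 1.6 * 473 = 756.8 min
Performance = 756.8 / 846 * 100 = 89.5%

89.5%


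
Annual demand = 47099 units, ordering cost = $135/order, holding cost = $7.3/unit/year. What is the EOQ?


Formula: EOQ = sqrt(2 * D * S / H)
Numerator: 2 * 47099 * 135 = 12716730
2DS/H = 12716730 / 7.3 = 1742017.8
EOQ = sqrt(1742017.8) = 1319.9 units

1319.9 units


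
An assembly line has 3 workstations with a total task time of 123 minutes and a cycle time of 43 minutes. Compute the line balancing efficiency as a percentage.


Formula: Efficiency = Sum of Task Times / (N_stations * CT) * 100
Total station capacity = 3 stations * 43 min = 129 min
Efficiency = 123 / 129 * 100 = 95.3%

95.3%


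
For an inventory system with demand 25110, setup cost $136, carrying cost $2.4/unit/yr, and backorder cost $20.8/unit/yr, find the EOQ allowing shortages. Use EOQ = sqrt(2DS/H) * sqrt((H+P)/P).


Formula: EOQ* = sqrt(2DS/H) * sqrt((H+P)/P)
Base EOQ = sqrt(2*25110*136/2.4) = 1686.95 units
Correction = sqrt((2.4+20.8)/20.8) = 1.05612
EOQ* = 1686.95 * 1.05612 = 1781.6 units

1781.6 units


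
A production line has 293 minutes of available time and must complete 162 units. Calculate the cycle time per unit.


Formula: CT = Available Time / Number of Units
CT = 293 min / 162 units
CT = 1.81 min/unit

1.81 min/unit


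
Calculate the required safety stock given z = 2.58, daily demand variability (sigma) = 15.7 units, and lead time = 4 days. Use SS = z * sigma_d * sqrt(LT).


Formula: SS = z * sigma_d * sqrt(LT)
sqrt(LT) = sqrt(4) = 2.0
SS = 2.58 * 15.7 * 2.0
SS = 81.0 units

81.0 units


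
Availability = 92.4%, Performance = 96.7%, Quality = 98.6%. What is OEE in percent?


Formula: OEE = Availability * Performance * Quality / 10000
A * P = 92.4% * 96.7% / 100 = 89.35%
OEE = 89.35% * 98.6% / 100 = 88.1%

88.1%


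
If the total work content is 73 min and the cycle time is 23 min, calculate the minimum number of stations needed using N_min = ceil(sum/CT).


Formula: N_min = ceil(Sum of Task Times / Cycle Time)
N_min = ceil(73 min / 23 min) = ceil(3.1739)
N_min = 4 stations

4


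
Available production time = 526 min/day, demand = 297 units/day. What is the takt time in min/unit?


Formula: Takt Time = Available Production Time / Customer Demand
Takt = 526 min/day / 297 units/day
Takt = 1.77 min/unit

1.77 min/unit


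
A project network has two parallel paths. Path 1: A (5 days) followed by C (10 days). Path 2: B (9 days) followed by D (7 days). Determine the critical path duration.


Path 1 = 5 + 10 = 15 days
Path 2 = 9 + 7 = 16 days
Duration = max(15, 16) = 16 days

16 days


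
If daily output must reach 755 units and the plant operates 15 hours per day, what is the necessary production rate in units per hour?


Formula: Production Rate = Daily Demand / Available Hours
Rate = 755 units/day / 15 hours/day
Rate = 50.3 units/hour

50.3 units/hour


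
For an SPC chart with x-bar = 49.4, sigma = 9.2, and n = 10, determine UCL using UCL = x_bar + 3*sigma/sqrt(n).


UCL = 49.4 + 3 * 9.2 / sqrt(10)

58.13


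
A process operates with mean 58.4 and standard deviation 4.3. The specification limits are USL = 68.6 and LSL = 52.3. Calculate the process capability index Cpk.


Cpu = (68.6 - 58.4) / (3 * 4.3) = 0.79
Cpl = (58.4 - 52.3) / (3 * 4.3) = 0.47
Cpk = min(0.79, 0.47) = 0.47

0.47


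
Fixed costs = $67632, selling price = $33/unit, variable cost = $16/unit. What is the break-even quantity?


Formula: BEQ = Fixed Costs / (Price - Variable Cost)
Contribution margin = $33 - $16 = $17/unit
BEQ = ceil($67632 / $17/unit) = ceil(3978.35) = 3979 units

3979 units


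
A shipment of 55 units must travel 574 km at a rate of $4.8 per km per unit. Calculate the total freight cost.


TC = dist * cost * units = 574 * 4.8 * 55 = $151536.00

$151536.00


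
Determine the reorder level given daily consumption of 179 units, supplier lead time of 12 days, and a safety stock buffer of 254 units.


Formula: ROP = (Daily Demand * Lead Time) + Safety Stock
Demand during lead time = 179 * 12 = 2148 units
ROP = 2148 + 254 = 2402 units

2402 units


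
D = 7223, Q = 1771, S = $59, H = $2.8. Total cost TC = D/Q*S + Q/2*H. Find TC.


TC = 7223/1771 * 59 + 1771/2 * 2.8

$2720.03


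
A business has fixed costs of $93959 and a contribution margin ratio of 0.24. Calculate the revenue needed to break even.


Formula: BER = Fixed Costs / Contribution Margin Ratio
BER = $93959 / 0.24
BER = $391495.83 (to the nearest cent)

$391495.83


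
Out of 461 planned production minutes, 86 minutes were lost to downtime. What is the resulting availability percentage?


Formula: Availability = (Planned Time - Downtime) / Planned Time * 100
Uptime = 461 - 86 = 375 min
Availability = 375 / 461 * 100 = 81.3%

81.3%


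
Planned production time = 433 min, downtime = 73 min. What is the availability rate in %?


Formula: Availability = (Planned Time - Downtime) / Planned Time * 100
Uptime = 433 - 73 = 360 min
Availability = 360 / 433 * 100 = 83.1%

83.1%


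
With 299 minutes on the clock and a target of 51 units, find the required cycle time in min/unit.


Formula: CT = Available Time / Number of Units
CT = 299 min / 51 units
CT = 5.86 min/unit

5.86 min/unit


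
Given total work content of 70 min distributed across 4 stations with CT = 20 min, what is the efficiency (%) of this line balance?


Formula: Efficiency = Sum of Task Times / (N_stations * CT) * 100
Total station capacity = 4 stations * 20 min = 80 min
Efficiency = 70 / 80 * 100 = 87.5%

87.5%


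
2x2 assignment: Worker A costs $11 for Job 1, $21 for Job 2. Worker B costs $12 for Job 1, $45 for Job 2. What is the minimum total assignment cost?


Option 1: A->1 + B->2 = $11 + $45 = $56
Option 2: A->2 + B->1 = $21 + $12 = $33
Min cost = min($56, $33) = $33

$33


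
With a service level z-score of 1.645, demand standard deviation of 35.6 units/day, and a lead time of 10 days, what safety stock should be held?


Formula: SS = z * sigma_d * sqrt(LT)
sqrt(LT) = sqrt(10) = 3.1623
SS = 1.645 * 35.6 * 3.1623
SS = 185.2 units

185.2 units


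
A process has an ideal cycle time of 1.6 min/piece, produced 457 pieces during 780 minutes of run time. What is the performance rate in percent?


Formula: Performance = (Ideal CT * Total Count) / Run Time * 100
Ideal output time = 1.6 * 457 = 731.2 min
Performance = 731.2 / 780 * 100 = 93.7%

93.7%


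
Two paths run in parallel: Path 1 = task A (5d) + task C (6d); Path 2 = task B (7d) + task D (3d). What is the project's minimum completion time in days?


Path 1 = 5 + 6 = 11 days
Path 2 = 7 + 3 = 10 days
Duration = max(11, 10) = 11 days

11 days


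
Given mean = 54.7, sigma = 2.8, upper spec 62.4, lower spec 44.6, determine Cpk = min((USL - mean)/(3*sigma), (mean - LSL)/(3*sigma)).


Cpu = (62.4 - 54.7) / (3 * 2.8) = 0.92
Cpl = (54.7 - 44.6) / (3 * 2.8) = 1.2
Cpk = min(0.92, 1.2) = 0.92

0.92


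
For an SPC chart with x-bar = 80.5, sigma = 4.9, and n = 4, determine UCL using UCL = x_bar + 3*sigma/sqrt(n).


UCL = 80.5 + 3 * 4.9 / sqrt(4)

87.85


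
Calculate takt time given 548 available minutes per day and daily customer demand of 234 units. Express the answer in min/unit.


Formula: Takt Time = Available Production Time / Customer Demand
Takt = 548 min/day / 234 units/day
Takt = 2.34 min/unit

2.34 min/unit


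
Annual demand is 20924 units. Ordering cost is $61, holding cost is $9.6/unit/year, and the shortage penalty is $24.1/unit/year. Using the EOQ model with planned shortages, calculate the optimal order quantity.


Formula: EOQ* = sqrt(2DS/H) * sqrt((H+P)/P)
Base EOQ = sqrt(2*20924*61/9.6) = 515.66 units
Correction = sqrt((9.6+24.1)/24.1) = 1.18251
EOQ* = 515.66 * 1.18251 = 609.8 units

609.8 units


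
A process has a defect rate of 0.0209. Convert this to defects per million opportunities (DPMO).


DPMO = defect_rate * 1000000 = 0.0209 * 1000000

20900


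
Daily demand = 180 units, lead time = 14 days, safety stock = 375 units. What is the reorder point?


Formula: ROP = (Daily Demand * Lead Time) + Safety Stock
Demand during lead time = 180 * 14 = 2520 units
ROP = 2520 + 375 = 2895 units

2895 units


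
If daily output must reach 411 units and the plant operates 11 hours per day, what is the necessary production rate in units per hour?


Formula: Production Rate = Daily Demand / Available Hours
Rate = 411 units/day / 11 hours/day
Rate = 37.4 units/hour

37.4 units/hour


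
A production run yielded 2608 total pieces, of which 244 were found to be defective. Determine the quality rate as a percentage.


Formula: Quality Rate = Good Pieces / Total Pieces * 100
Good pieces = 2608 - 244 = 2364
QR = 2364 / 2608 * 100 = 90.6%

90.6%


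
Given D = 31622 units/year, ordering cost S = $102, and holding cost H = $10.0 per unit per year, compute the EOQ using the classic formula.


Formula: EOQ = sqrt(2 * D * S / H)
Numerator: 2 * 31622 * 102 = 6450888
2DS/H = 6450888 / 10.0 = 645088.8
EOQ = sqrt(645088.8) = 803.2 units

803.2 units


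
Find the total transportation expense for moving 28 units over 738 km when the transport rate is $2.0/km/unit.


TC = dist * cost * units = 738 * 2.0 * 28 = $41328.00

$41328.00


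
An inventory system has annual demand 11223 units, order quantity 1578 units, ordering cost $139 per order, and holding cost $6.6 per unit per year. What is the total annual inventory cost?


TC = 11223/1578 * 139 + 1578/2 * 6.6

$6195.99


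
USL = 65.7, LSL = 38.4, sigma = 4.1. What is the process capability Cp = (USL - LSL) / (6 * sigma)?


Cp = (65.7 - 38.4) / (6 * 4.1)

1.11


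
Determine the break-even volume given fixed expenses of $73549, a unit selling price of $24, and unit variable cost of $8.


Formula: BEQ = Fixed Costs / (Price - Variable Cost)
Contribution margin = $24 - $8 = $16/unit
BEQ = ceil($73549 / $16/unit) = ceil(4596.81) = 4597 units

4597 units


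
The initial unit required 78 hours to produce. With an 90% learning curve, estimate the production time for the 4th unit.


Formula: T_n = T_1 * (learning_rate)^(log2(n)) where learning_rate = rate/100
Doublings = log2(4) = 2
T_n = 78 * 0.9^2
T_n = 78 * 0.81 = 63.2 hours

63.2 hours


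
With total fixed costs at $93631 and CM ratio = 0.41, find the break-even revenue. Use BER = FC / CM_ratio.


Formula: BER = Fixed Costs / Contribution Margin Ratio
BER = $93631 / 0.41
BER = $228368.29 (to the nearest cent)

$228368.29


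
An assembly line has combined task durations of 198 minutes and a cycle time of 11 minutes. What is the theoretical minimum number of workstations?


Formula: N_min = ceil(Sum of Task Times / Cycle Time)
N_min = ceil(198 min / 11 min) = ceil(18.0)
N_min = 18 stations

18


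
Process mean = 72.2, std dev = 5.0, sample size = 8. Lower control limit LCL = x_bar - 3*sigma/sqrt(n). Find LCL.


LCL = 72.2 - 3 * 5.0 / sqrt(8)

66.9


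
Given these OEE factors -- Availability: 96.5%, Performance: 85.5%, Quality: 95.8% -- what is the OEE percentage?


Formula: OEE = Availability * Performance * Quality / 10000
A * P = 96.5% * 85.5% / 100 = 82.51%
OEE = 82.51% * 95.8% / 100 = 79.0%

79.0%


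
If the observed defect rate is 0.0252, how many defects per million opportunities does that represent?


DPMO = defect_rate * 1000000 = 0.0252 * 1000000

25200


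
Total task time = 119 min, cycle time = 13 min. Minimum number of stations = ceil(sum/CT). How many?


Formula: N_min = ceil(Sum of Task Times / Cycle Time)
N_min = ceil(119 min / 13 min) = ceil(9.1538)
N_min = 10 stations

10


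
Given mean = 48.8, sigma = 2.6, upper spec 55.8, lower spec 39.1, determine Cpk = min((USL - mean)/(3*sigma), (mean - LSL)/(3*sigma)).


Cpu = (55.8 - 48.8) / (3 * 2.6) = 0.9
Cpl = (48.8 - 39.1) / (3 * 2.6) = 1.24
Cpk = min(0.9, 1.24) = 0.9

0.9


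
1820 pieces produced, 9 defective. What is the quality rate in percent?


Formula: Quality Rate = Good Pieces / Total Pieces * 100
Good pieces = 1820 - 9 = 1811
QR = 1811 / 1820 * 100 = 99.5%

99.5%


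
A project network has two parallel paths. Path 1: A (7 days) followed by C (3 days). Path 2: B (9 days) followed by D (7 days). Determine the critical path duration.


Path 1 = 7 + 3 = 10 days
Path 2 = 9 + 7 = 16 days
Duration = max(10, 16) = 16 days

16 days


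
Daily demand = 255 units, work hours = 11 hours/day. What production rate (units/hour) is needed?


Formula: Production Rate = Daily Demand / Available Hours
Rate = 255 units/day / 11 hours/day
Rate = 23.2 units/hour

23.2 units/hour


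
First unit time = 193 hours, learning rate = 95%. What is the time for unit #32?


Formula: T_n = T_1 * (learning_rate)^(log2(n)) where learning_rate = rate/100
Doublings = log2(32) = 5
T_n = 193 * 0.95^5
T_n = 193 * 0.7738 = 149.3 hours

149.3 hours


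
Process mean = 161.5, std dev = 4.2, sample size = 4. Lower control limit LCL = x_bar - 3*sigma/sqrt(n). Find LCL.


LCL = 161.5 - 3 * 4.2 / sqrt(4)

155.2


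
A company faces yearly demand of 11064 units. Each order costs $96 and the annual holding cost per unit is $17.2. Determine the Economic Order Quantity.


Formula: EOQ = sqrt(2 * D * S / H)
Numerator: 2 * 11064 * 96 = 2124288
2DS/H = 2124288 / 17.2 = 123505.1
EOQ = sqrt(123505.1) = 351.4 units

351.4 units


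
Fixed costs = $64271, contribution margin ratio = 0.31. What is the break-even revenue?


Formula: BER = Fixed Costs / Contribution Margin Ratio
BER = $64271 / 0.31
BER = $207325.81 (to the nearest cent)

$207325.81


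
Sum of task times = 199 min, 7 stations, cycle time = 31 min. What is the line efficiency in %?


Formula: Efficiency = Sum of Task Times / (N_stations * CT) * 100
Total station capacity = 7 stations * 31 min = 217 min
Efficiency = 199 / 217 * 100 = 91.7%

91.7%


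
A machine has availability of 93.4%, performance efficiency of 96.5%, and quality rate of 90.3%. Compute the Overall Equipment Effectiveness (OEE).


Formula: OEE = Availability * Performance * Quality / 10000
A * P = 93.4% * 96.5% / 100 = 90.13%
OEE = 90.13% * 90.3% / 100 = 81.4%

81.4%


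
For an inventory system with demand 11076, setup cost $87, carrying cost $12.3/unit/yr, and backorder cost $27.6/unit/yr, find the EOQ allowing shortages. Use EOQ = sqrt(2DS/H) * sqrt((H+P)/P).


Formula: EOQ* = sqrt(2DS/H) * sqrt((H+P)/P)
Base EOQ = sqrt(2*11076*87/12.3) = 395.83 units
Correction = sqrt((12.3+27.6)/27.6) = 1.20235
EOQ* = 395.83 * 1.20235 = 475.9 units

475.9 units


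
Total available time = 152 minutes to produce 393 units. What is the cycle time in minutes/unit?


Formula: CT = Available Time / Number of Units
CT = 152 min / 393 units
CT = 0.39 min/unit

0.39 min/unit


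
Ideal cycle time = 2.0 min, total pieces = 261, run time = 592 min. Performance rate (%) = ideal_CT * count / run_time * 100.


Formula: Performance = (Ideal CT * Total Count) / Run Time * 100
Ideal output time = 2.0 * 261 = 522.0 min
Performance = 522.0 / 592 * 100 = 88.2%

88.2%


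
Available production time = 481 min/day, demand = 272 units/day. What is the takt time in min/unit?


Formula: Takt Time = Available Production Time / Customer Demand
Takt = 481 min/day / 272 units/day
Takt = 1.77 min/unit

1.77 min/unit


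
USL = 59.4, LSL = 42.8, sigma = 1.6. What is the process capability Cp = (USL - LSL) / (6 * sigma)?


Cp = (59.4 - 42.8) / (6 * 1.6)

1.73


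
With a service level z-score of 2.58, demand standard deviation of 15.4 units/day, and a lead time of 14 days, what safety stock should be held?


Formula: SS = z * sigma_d * sqrt(LT)
sqrt(LT) = sqrt(14) = 3.7417
SS = 2.58 * 15.4 * 3.7417
SS = 148.7 units

148.7 units


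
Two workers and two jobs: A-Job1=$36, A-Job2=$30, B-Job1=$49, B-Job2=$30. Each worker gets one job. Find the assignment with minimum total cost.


Option 1: A->1 + B->2 = $36 + $30 = $66
Option 2: A->2 + B->1 = $30 + $49 = $79
Min cost = min($66, $79) = $66

$66


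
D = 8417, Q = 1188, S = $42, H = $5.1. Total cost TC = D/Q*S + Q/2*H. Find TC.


TC = 8417/1188 * 42 + 1188/2 * 5.1

$3326.97


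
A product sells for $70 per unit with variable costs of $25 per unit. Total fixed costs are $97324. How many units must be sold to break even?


Formula: BEQ = Fixed Costs / (Price - Variable Cost)
Contribution margin = $70 - $25 = $45/unit
BEQ = ceil($97324 / $45/unit) = ceil(2162.76) = 2163 units

2163 units


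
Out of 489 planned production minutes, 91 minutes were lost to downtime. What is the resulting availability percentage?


Formula: Availability = (Planned Time - Downtime) / Planned Time * 100
Uptime = 489 - 91 = 398 min
Availability = 398 / 489 * 100 = 81.4%

81.4%


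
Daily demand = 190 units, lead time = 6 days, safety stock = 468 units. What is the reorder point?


Formula: ROP = (Daily Demand * Lead Time) + Safety Stock
Demand during lead time = 190 * 6 = 1140 units
ROP = 1140 + 468 = 1608 units

1608 units


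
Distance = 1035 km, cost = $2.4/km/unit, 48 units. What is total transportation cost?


TC = dist * cost * units = 1035 * 2.4 * 48 = $119232.00

$119232.00


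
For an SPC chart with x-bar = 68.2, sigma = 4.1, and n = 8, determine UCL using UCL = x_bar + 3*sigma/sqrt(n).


UCL = 68.2 + 3 * 4.1 / sqrt(8)

72.55


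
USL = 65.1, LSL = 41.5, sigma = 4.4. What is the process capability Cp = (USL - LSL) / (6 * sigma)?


Cp = (65.1 - 41.5) / (6 * 4.4)

0.89


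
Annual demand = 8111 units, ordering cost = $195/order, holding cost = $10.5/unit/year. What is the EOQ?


Formula: EOQ = sqrt(2 * D * S / H)
Numerator: 2 * 8111 * 195 = 3163290
2DS/H = 3163290 / 10.5 = 301265.7
EOQ = sqrt(301265.7) = 548.9 units

548.9 units


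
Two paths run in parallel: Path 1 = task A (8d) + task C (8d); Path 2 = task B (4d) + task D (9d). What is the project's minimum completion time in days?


Path 1 = 8 + 8 = 16 days
Path 2 = 4 + 9 = 13 days
Duration = max(16, 13) = 16 days

16 days


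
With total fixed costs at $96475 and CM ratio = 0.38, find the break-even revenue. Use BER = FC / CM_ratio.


Formula: BER = Fixed Costs / Contribution Margin Ratio
BER = $96475 / 0.38
BER = $253881.58 (to the nearest cent)

$253881.58


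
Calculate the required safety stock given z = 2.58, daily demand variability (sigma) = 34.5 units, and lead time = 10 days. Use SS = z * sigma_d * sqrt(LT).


Formula: SS = z * sigma_d * sqrt(LT)
sqrt(LT) = sqrt(10) = 3.1623
SS = 2.58 * 34.5 * 3.1623
SS = 281.5 units

281.5 units


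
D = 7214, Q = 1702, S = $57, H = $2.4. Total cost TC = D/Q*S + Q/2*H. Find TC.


TC = 7214/1702 * 57 + 1702/2 * 2.4

$2284.00


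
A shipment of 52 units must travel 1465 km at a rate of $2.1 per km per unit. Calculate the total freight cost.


TC = dist * cost * units = 1465 * 2.1 * 52 = $159978.00

$159978.00
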